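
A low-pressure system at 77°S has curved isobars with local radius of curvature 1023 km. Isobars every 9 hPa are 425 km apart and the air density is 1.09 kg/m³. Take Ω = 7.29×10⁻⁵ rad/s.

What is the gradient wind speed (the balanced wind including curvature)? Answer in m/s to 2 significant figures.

Coriolis parameter at 77°S:
f = 2Ω sin φ = 2 × 7.29×10⁻⁵ × sin 77° = 1.42×10⁻⁴ s⁻¹
Pressure gradient: |∂P/∂n| = 900 Pa / 425000 m = 2.12×10⁻³ Pa/m
Geostrophic speed: V_g = |∂P/∂n|/(fρ) = 2.12×10⁻³/(1.42×10⁻⁴ × 1.09) = 13.7 m/s
Around a low, centrifugal force acts outward with Coriolis, so pressure-gradient force balances both:
(1/ρ)|∂P/∂n| = fV + V²/R  →  V² + fR·V − fR·V_g = 0
With fR = 1.42×10⁻⁴ × 1023×10³ m = 145 m/s:
V = [−fR + √((fR)² + 4 fR V_g)]/2 = [−145 + √(145² + 4×145×13.7)]/2 = 12.6 m/s
Subgeostrophic (V < V_g = 13.7 m/s), as expected around a low.

13 m/s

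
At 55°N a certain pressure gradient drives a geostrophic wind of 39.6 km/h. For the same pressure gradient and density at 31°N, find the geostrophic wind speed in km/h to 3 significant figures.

63.0 km/h

With the same pressure gradient and density, V_g ∝ 1/f ∝ 1/sin φ.
V₂ = V₁ · sin φ₁ / sin φ₂ = 39.6 × sin 55° / sin 31°
V₂ = 39.6 × 0.8192/0.5150 = 63.0 km/h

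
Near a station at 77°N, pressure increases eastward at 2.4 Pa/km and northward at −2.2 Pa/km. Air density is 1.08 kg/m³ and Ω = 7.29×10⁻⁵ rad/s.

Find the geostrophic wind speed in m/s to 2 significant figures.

21 m/s

Coriolis parameter at 77°N:
f = 2Ω sin φ = 2 × 7.29×10⁻⁵ × sin 77° = 1.42×10⁻⁴ s⁻¹
Component geostrophic relations (x east, y north):
u_g = −(1/(fρ)) ∂P/∂y,  v_g = (1/(fρ)) ∂P/∂x
u_g = −(−2.2×10⁻³)/(1.42×10⁻⁴ × 1.08) = 14.3 m/s;  v_g = (2.4×10⁻³)/(1.42×10⁻⁴ × 1.08) = 15.6 m/s
|V_g| = √(u_g² + v_g²) = 21.2 m/s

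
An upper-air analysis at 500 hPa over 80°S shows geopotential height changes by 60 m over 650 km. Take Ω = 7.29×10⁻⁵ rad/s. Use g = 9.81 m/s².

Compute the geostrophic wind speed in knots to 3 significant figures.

12.3 knots

Coriolis parameter at 80°S:
f = 2Ω sin φ = 2 × 7.29×10⁻⁵ × sin 80° = 1.44×10⁻⁴ s⁻¹
Height gradient: |∂Z/∂n| = 60 m / 650000 m = 9.23×10⁻⁵
On a pressure surface, geostrophic balance gives V_g = (g/f)|∂Z/∂n|:
V_g = 9.81 × 9.23×10⁻⁵ / 1.44×10⁻⁴ = 6.31 m/s
Converting: 6.31 m/s × 1.944 = 12.3 knots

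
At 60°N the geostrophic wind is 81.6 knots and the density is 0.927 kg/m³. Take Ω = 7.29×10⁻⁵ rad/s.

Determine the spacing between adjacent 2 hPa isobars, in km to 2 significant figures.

41 km

Coriolis parameter at 60°N:
f = 2Ω sin φ = 2 × 7.29×10⁻⁵ × sin 60° = 1.26×10⁻⁴ s⁻¹
Wind speed in SI: 81.6 knots = 42.0 m/s
Geostrophic balance rearranged: |∂P/∂n| = f ρ V_g
|∂P/∂n| = 1.26×10⁻⁴ × 0.927 × 42.0 = 4.91×10⁻³ Pa/m
Isobar spacing: Δn = ΔP/|∂P/∂n| = 200 Pa / 4.91×10⁻³ Pa/m = 40704 m ≈ 41 km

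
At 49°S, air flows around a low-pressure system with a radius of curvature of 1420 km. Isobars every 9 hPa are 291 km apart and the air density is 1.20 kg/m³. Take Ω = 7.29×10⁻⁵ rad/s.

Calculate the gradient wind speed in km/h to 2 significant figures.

74 km/h

Coriolis parameter at 49°S:
f = 2Ω sin φ = 2 × 7.29×10⁻⁵ × sin 49° = 1.10×10⁻⁴ s⁻¹
Pressure gradient: |∂P/∂n| = 900 Pa / 291000 m = 3.09×10⁻³ Pa/m
Geostrophic speed: V_g = |∂P/∂n|/(fρ) = 3.09×10⁻³/(1.10×10⁻⁴ × 1.20) = 23.4 m/s
Around a low, centrifugal force acts outward with Coriolis, so pressure-gradient force balances both:
(1/ρ)|∂P/∂n| = fV + V²/R  →  V² + fR·V − fR·V_g = 0
With fR = 1.10×10⁻⁴ × 1420×10³ m = 156 m/s:
V = [−fR + √((fR)² + 4 fR V_g)]/2 = [−156 + √(156² + 4×156×23.4)]/2 = 20.7 m/s
Subgeostrophic (V < V_g = 23.4 m/s), as expected around a low.
Converting: 20.7 m/s × 3.6 = 74 km/h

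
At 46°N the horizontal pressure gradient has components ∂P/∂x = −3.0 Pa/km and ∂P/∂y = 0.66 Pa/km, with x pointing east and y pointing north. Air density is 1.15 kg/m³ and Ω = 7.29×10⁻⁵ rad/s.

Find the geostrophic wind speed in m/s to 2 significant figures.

25 m/s

Coriolis parameter at 46°N:
f = 2Ω sin φ = 2 × 7.29×10⁻⁵ × sin 46° = 1.05×10⁻⁴ s⁻¹
Component geostrophic relations (x east, y north):
u_g = −(1/(fρ)) ∂P/∂y,  v_g = (1/(fρ)) ∂P/∂x
u_g = −(0.66×10⁻³)/(1.05×10⁻⁴ × 1.15) = −5.47 m/s;  v_g = (−3.0×10⁻³)/(1.05×10⁻⁴ × 1.15) = −24.9 m/s
|V_g| = √(u_g² + v_g²) = 25.5 m/s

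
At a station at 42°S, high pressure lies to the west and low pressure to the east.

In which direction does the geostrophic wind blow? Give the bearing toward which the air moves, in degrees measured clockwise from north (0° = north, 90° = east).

000°

The pressure-gradient force points toward the east (bearing 090°).
Geostrophic balance: in the Southern Hemisphere the Coriolis force deflects motion to the left, so the geostrophic wind blows 90° to the left of the pressure-gradient force (low pressure on the right).
Rotating 090° by 90° counterclockwise gives 000° — the wind blows toward the north.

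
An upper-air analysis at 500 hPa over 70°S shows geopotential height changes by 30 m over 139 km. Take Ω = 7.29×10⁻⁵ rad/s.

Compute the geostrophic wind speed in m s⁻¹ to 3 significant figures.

Coriolis parameter at 70°S:
f = 2Ω sin φ = 2 × 7.29×10⁻⁵ × sin 70° = 1.37×10⁻⁴ s⁻¹
Height gradient: |∂Z/∂n| = 30 m / 139000 m = 2.16×10⁻⁴
On a pressure surface, geostrophic balance gives V_g = (g/f)|∂Z/∂n|:
V_g = 9.81 × 2.16×10⁻⁴ / 1.37×10⁻⁴ = 15.5 m/s

15.5 m s⁻¹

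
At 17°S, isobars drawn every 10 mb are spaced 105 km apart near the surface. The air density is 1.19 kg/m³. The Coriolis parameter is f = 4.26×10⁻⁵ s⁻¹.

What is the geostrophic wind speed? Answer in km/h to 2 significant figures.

Pressure gradient: |∂P/∂n| = 1000 Pa / 105000 m = 9.52×10⁻³ Pa/m
Geostrophic balance (pressure-gradient force = Coriolis force):
V_g = (1/(fρ)) |∂P/∂n| = 9.52×10⁻³ / (4.26×10⁻⁵ × 1.19) = 188 m/s
Converting: 188 m/s × 3.6 = 680 km/h

680 km/h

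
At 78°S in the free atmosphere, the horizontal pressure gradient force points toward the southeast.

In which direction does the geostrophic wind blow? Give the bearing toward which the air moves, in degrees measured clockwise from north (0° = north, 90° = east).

045°

The pressure-gradient force points toward the southeast (bearing 135°).
Geostrophic balance: in the Southern Hemisphere the Coriolis force deflects motion to the left, so the geostrophic wind blows 90° to the left of the pressure-gradient force (low pressure on the right).
Rotating 135° by 90° counterclockwise gives 045° — the wind blows toward the northeast.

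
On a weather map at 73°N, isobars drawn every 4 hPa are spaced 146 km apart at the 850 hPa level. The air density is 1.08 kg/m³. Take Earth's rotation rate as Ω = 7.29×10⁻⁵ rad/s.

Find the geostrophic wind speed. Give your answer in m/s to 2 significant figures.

Coriolis parameter at 73°N:
f = 2Ω sin φ = 2 × 7.29×10⁻⁵ × sin 73° = 1.39×10⁻⁴ s⁻¹
Pressure gradient: |∂P/∂n| = 400 Pa / 146000 m = 2.74×10⁻³ Pa/m
Geostrophic balance (pressure-gradient force = Coriolis force):
V_g = (1/(fρ)) |∂P/∂n| = 2.74×10⁻³ / (1.39×10⁻⁴ × 1.08) = 18.2 m/s

18 m/s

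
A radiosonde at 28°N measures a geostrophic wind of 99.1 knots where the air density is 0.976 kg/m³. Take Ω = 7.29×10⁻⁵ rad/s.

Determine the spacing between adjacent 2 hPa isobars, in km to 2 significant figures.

59 km

Coriolis parameter at 28°N:
f = 2Ω sin φ = 2 × 7.29×10⁻⁵ × sin 28° = 6.84×10⁻⁵ s⁻¹
Wind speed in SI: 99.1 knots = 51.0 m/s
Geostrophic balance rearranged: |∂P/∂n| = f ρ V_g
|∂P/∂n| = 6.84×10⁻⁵ × 0.976 × 51.0 = 3.41×10⁻³ Pa/m
Isobar spacing: Δn = ΔP/|∂P/∂n| = 200 Pa / 3.41×10⁻³ Pa/m = 58722 m ≈ 59 km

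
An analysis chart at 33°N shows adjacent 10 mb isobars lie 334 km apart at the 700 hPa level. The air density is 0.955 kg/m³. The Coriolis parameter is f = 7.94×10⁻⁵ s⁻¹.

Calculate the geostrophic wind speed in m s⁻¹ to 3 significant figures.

39.5 m s⁻¹

Pressure gradient: |∂P/∂n| = 1000 Pa / 334000 m = 2.99×10⁻³ Pa/m
Geostrophic balance (pressure-gradient force = Coriolis force):
V_g = (1/(fρ)) |∂P/∂n| = 2.99×10⁻³ / (7.94×10⁻⁵ × 0.955) = 39.5 m/s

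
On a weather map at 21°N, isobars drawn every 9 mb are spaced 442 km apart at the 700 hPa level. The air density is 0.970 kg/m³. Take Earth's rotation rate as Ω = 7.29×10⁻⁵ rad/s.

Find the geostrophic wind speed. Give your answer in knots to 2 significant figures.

Coriolis parameter at 21°N:
f = 2Ω sin φ = 2 × 7.29×10⁻⁵ × sin 21° = 5.23×10⁻⁵ s⁻¹
Pressure gradient: |∂P/∂n| = 900 Pa / 442000 m = 2.04×10⁻³ Pa/m
Geostrophic balance (pressure-gradient force = Coriolis force):
V_g = (1/(fρ)) |∂P/∂n| = 2.04×10⁻³ / (5.23×10⁻⁵ × 0.970) = 40.2 m/s
Converting: 40.2 m/s × 1.944 = 78 knots

78 knots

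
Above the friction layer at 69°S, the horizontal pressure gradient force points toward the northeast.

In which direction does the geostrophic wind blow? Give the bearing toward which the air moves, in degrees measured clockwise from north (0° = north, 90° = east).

The pressure-gradient force points toward the northeast (bearing 045°).
Geostrophic balance: in the Southern Hemisphere the Coriolis force deflects motion to the left, so the geostrophic wind blows 90° to the left of the pressure-gradient force (low pressure on the right).
Rotating 045° by 90° counterclockwise gives 315° — the wind blows toward the northwest.

315°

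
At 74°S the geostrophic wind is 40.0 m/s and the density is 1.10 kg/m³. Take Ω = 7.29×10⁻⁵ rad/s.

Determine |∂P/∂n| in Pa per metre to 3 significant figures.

6.17×10⁻³ Pa/m

Coriolis parameter at 74°S:
f = 2Ω sin φ = 2 × 7.29×10⁻⁵ × sin 74° = 1.40×10⁻⁴ s⁻¹
Geostrophic balance rearranged: |∂P/∂n| = f ρ V_g
|∂P/∂n| = 1.40×10⁻⁴ × 1.10 × 40.0 = 6.17×10⁻³ Pa/m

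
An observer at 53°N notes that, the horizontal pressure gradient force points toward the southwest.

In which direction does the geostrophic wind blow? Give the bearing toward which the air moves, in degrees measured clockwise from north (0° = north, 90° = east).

The pressure-gradient force points toward the southwest (bearing 225°).
Geostrophic balance: in the Northern Hemisphere the Coriolis force deflects motion to the right, so the geostrophic wind blows 90° to the right of the pressure-gradient force (low pressure on the left).
Rotating 225° by 90° clockwise gives 315° — the wind blows toward the northwest.

315°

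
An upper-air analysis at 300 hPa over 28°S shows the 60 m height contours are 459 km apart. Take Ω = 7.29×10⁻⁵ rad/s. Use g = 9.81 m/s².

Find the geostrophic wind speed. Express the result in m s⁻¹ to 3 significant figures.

18.7 m s⁻¹

Coriolis parameter at 28°S:
f = 2Ω sin φ = 2 × 7.29×10⁻⁵ × sin 28° = 6.84×10⁻⁵ s⁻¹
Height gradient: |∂Z/∂n| = 60 m / 459000 m = 1.31×10⁻⁴
On a pressure surface, geostrophic balance gives V_g = (g/f)|∂Z/∂n|:
V_g = 9.81 × 1.31×10⁻⁴ / 6.84×10⁻⁵ = 18.7 m/s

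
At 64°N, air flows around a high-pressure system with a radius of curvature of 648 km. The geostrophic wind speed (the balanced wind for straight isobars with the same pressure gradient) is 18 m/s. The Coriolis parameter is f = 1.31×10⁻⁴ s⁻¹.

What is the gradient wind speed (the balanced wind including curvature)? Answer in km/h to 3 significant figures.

93.3 km/h

Around a high, pressure-gradient force acts outward with centrifugal, so Coriolis balances both:
fV = (1/ρ)|∂P/∂n| + V²/R  →  V² − fR·V + fR·V_g = 0
With fR = 1.31×10⁻⁴ × 648×10³ m = 84.9 m/s:
V = [fR − √((fR)² − 4 fR V_g)]/2 = [84.9 − √(84.9² − 4×84.9×18)]/2 = 25.9 m/s
Supergeostrophic (V > V_g = 18 m/s), as expected around a high.
Converting: 25.9 m/s × 3.6 = 93.3 km/h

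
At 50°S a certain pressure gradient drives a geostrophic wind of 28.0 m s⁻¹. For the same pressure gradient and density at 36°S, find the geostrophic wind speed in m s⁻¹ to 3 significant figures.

With the same pressure gradient and density, V_g ∝ 1/f ∝ 1/sin φ.
V₂ = V₁ · sin φ₁ / sin φ₂ = 28.0 × sin 50° / sin 36°
V₂ = 28.0 × 0.7660/0.5878 = 36.5 m s⁻¹

36.5 m s⁻¹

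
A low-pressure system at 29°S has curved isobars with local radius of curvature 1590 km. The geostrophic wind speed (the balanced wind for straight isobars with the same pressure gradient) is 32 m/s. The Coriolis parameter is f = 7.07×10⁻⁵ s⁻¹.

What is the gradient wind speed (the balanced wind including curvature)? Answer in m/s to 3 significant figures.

Around a low, centrifugal force acts outward with Coriolis, so pressure-gradient force balances both:
(1/ρ)|∂P/∂n| = fV + V²/R  →  V² + fR·V − fR·V_g = 0
With fR = 7.07×10⁻⁵ × 1590×10³ m = 112 m/s:
V = [−fR + √((fR)² + 4 fR V_g)]/2 = [−112 + √(112² + 4×112×32)]/2 = 26 m/s
Subgeostrophic (V < V_g = 32 m/s), as expected around a low.

26.0 m/s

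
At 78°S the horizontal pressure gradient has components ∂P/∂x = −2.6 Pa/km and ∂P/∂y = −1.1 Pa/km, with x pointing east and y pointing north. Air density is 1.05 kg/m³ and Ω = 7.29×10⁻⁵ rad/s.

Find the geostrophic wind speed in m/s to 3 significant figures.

18.9 m/s

Coriolis parameter at 78°S:
f = 2Ω sin φ = 2 × 7.29×10⁻⁵ × sin 78° = 1.43×10⁻⁴ s⁻¹
In the Southern Hemisphere f is negative: f = −1.43×10⁻⁴ s⁻¹.
Component geostrophic relations (x east, y north):
u_g = −(1/(fρ)) ∂P/∂y,  v_g = (1/(fρ)) ∂P/∂x
u_g = −(−1.1×10⁻³)/(−1.43×10⁻⁴ × 1.05) = −7.35 m/s;  v_g = (−2.6×10⁻³)/(−1.43×10⁻⁴ × 1.05) = 17.4 m/s
|V_g| = √(u_g² + v_g²) = 18.9 m/s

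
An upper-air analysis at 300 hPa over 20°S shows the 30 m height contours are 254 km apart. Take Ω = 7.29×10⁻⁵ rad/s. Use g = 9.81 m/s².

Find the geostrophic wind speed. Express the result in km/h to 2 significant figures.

Coriolis parameter at 20°S:
f = 2Ω sin φ = 2 × 7.29×10⁻⁵ × sin 20° = 4.99×10⁻⁵ s⁻¹
Height gradient: |∂Z/∂n| = 30 m / 254000 m = 1.18×10⁻⁴
On a pressure surface, geostrophic balance gives V_g = (g/f)|∂Z/∂n|:
V_g = 9.81 × 1.18×10⁻⁴ / 4.99×10⁻⁵ = 23.2 m/s
Converting: 23.2 m/s × 3.6 = 84 km/h

84 km/h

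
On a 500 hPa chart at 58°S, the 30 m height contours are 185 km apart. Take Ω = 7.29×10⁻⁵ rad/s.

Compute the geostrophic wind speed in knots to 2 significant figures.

Coriolis parameter at 58°S:
f = 2Ω sin φ = 2 × 7.29×10⁻⁵ × sin 58° = 1.24×10⁻⁴ s⁻¹
Height gradient: |∂Z/∂n| = 30 m / 185000 m = 1.62×10⁻⁴
On a pressure surface, geostrophic balance gives V_g = (g/f)|∂Z/∂n|:
V_g = 9.81 × 1.62×10⁻⁴ / 1.24×10⁻⁴ = 12.9 m/s
Converting: 12.9 m/s × 1.944 = 25 knots

25 knots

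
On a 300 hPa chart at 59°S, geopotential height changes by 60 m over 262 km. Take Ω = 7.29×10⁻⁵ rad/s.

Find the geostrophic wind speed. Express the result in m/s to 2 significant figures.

18 m/s

Coriolis parameter at 59°S:
f = 2Ω sin φ = 2 × 7.29×10⁻⁵ × sin 59° = 1.25×10⁻⁴ s⁻¹
Height gradient: |∂Z/∂n| = 60 m / 262000 m = 2.29×10⁻⁴
On a pressure surface, geostrophic balance gives V_g = (g/f)|∂Z/∂n|:
V_g = 9.81 × 2.29×10⁻⁴ / 1.25×10⁻⁴ = 18.0 m/s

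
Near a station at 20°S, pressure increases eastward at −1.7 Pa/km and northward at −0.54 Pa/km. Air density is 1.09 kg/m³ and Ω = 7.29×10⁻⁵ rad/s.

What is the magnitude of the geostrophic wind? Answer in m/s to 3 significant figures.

32.8 m/s

Coriolis parameter at 20°S:
f = 2Ω sin φ = 2 × 7.29×10⁻⁵ × sin 20° = 4.99×10⁻⁵ s⁻¹
In the Southern Hemisphere f is negative: f = −4.99×10⁻⁵ s⁻¹.
Component geostrophic relations (x east, y north):
u_g = −(1/(fρ)) ∂P/∂y,  v_g = (1/(fρ)) ∂P/∂x
u_g = −(−0.54×10⁻³)/(−4.99×10⁻⁵ × 1.09) = −9.93 m/s;  v_g = (−1.7×10⁻³)/(−4.99×10⁻⁵ × 1.09) = 31.3 m/s
|V_g| = √(u_g² + v_g²) = 32.8 m/s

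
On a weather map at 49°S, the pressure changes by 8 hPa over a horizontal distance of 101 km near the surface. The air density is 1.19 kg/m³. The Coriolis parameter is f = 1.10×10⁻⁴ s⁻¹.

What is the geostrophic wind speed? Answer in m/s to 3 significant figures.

Pressure gradient: |∂P/∂n| = 800 Pa / 101000 m = 7.92×10⁻³ Pa/m
Geostrophic balance (pressure-gradient force = Coriolis force):
V_g = (1/(fρ)) |∂P/∂n| = 7.92×10⁻³ / (1.10×10⁻⁴ × 1.19) = 60.5 m/s

60.5 m/s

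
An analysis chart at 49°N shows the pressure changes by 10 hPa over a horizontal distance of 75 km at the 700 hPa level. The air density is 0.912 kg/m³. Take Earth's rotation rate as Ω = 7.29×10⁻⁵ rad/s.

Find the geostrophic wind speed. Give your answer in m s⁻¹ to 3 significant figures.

133 m s⁻¹

Coriolis parameter at 49°N:
f = 2Ω sin φ = 2 × 7.29×10⁻⁵ × sin 49° = 1.10×10⁻⁴ s⁻¹
Pressure gradient: |∂P/∂n| = 1000 Pa / 75000 m = 1.33×10⁻² Pa/m
Geostrophic balance (pressure-gradient force = Coriolis force):
V_g = (1/(fρ)) |∂P/∂n| = 1.33×10⁻² / (1.10×10⁻⁴ × 0.912) = 133 m/s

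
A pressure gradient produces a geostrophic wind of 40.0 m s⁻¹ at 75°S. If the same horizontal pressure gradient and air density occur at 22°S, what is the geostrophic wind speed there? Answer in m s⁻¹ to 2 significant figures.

With the same pressure gradient and density, V_g ∝ 1/f ∝ 1/sin φ.
V₂ = V₁ · sin φ₁ / sin φ₂ = 40.0 × sin 75° / sin 22°
V₂ = 40.0 × 0.9659/0.3746 = 100 m s⁻¹

100 m s⁻¹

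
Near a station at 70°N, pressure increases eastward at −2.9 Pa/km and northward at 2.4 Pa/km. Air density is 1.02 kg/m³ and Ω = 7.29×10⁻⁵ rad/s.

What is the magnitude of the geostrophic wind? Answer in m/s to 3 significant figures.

26.9 m/s

Coriolis parameter at 70°N:
f = 2Ω sin φ = 2 × 7.29×10⁻⁵ × sin 70° = 1.37×10⁻⁴ s⁻¹
Component geostrophic relations (x east, y north):
u_g = −(1/(fρ)) ∂P/∂y,  v_g = (1/(fρ)) ∂P/∂x
u_g = −(2.4×10⁻³)/(1.37×10⁻⁴ × 1.02) = −17.2 m/s;  v_g = (−2.9×10⁻³)/(1.37×10⁻⁴ × 1.02) = −20.8 m/s
|V_g| = √(u_g² + v_g²) = 26.9 m/s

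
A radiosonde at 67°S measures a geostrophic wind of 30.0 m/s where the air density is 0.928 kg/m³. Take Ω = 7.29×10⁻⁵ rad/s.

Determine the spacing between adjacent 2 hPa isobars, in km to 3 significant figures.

Coriolis parameter at 67°S:
f = 2Ω sin φ = 2 × 7.29×10⁻⁵ × sin 67° = 1.34×10⁻⁴ s⁻¹
Geostrophic balance rearranged: |∂P/∂n| = f ρ V_g
|∂P/∂n| = 1.34×10⁻⁴ × 0.928 × 30.0 = 3.74×10⁻³ Pa/m
Isobar spacing: Δn = ΔP/|∂P/∂n| = 200 Pa / 3.74×10⁻³ Pa/m = 53528 m ≈ 53.5 km

53.5 km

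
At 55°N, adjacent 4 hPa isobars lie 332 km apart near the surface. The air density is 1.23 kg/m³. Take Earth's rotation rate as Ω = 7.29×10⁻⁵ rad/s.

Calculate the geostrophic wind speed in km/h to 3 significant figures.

Coriolis parameter at 55°N:
f = 2Ω sin φ = 2 × 7.29×10⁻⁵ × sin 55° = 1.19×10⁻⁴ s⁻¹
Pressure gradient: |∂P/∂n| = 400 Pa / 332000 m = 1.20×10⁻³ Pa/m
Geostrophic balance (pressure-gradient force = Coriolis force):
V_g = (1/(fρ)) |∂P/∂n| = 1.20×10⁻³ / (1.19×10⁻⁴ × 1.23) = 8.20 m/s
Converting: 8.20 m/s × 3.6 = 29.5 km/h

29.5 km/h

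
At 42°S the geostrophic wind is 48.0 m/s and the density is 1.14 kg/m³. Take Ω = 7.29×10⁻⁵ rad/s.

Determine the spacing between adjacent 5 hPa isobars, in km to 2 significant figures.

Coriolis parameter at 42°S:
f = 2Ω sin φ = 2 × 7.29×10⁻⁵ × sin 42° = 9.76×10⁻⁵ s⁻¹
Geostrophic balance rearranged: |∂P/∂n| = f ρ V_g
|∂P/∂n| = 9.76×10⁻⁵ × 1.14 × 48.0 = 5.34×10⁻³ Pa/m
Isobar spacing: Δn = ΔP/|∂P/∂n| = 500 Pa / 5.34×10⁻³ Pa/m = 93660 m ≈ 94 km

94 km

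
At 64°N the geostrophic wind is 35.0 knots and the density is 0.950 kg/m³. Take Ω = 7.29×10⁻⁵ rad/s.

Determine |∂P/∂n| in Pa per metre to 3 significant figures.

Coriolis parameter at 64°N:
f = 2Ω sin φ = 2 × 7.29×10⁻⁵ × sin 64° = 1.31×10⁻⁴ s⁻¹
Wind speed in SI: 35.0 knots = 18.0 m/s
Geostrophic balance rearranged: |∂P/∂n| = f ρ V_g
|∂P/∂n| = 1.31×10⁻⁴ × 0.950 × 18.0 = 2.24×10⁻³ Pa/m

2.24×10⁻³ Pa/m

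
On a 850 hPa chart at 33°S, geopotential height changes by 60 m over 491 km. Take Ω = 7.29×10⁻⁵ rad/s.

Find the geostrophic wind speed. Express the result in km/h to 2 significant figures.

54 km/h

Coriolis parameter at 33°S:
f = 2Ω sin φ = 2 × 7.29×10⁻⁵ × sin 33° = 7.94×10⁻⁵ s⁻¹
Height gradient: |∂Z/∂n| = 60 m / 491000 m = 1.22×10⁻⁴
On a pressure surface, geostrophic balance gives V_g = (g/f)|∂Z/∂n|:
V_g = 9.81 × 1.22×10⁻⁴ / 7.94×10⁻⁵ = 15.1 m/s
Converting: 15.1 m/s × 3.6 = 54 km/h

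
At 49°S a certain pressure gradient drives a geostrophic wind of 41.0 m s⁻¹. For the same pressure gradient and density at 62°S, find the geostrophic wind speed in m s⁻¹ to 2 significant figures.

35 m s⁻¹

With the same pressure gradient and density, V_g ∝ 1/f ∝ 1/sin φ.
V₂ = V₁ · sin φ₁ / sin φ₂ = 41.0 × sin 49° / sin 62°
V₂ = 41.0 × 0.7547/0.8829 = 35 m s⁻¹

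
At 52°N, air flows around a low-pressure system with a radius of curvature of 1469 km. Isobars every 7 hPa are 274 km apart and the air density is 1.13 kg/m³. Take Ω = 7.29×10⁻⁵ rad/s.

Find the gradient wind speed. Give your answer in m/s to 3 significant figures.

Coriolis parameter at 52°N:
f = 2Ω sin φ = 2 × 7.29×10⁻⁵ × sin 52° = 1.15×10⁻⁴ s⁻¹
Pressure gradient: |∂P/∂n| = 700 Pa / 274000 m = 2.55×10⁻³ Pa/m
Geostrophic speed: V_g = |∂P/∂n|/(fρ) = 2.55×10⁻³/(1.15×10⁻⁴ × 1.13) = 19.7 m/s
Around a low, centrifugal force acts outward with Coriolis, so pressure-gradient force balances both:
(1/ρ)|∂P/∂n| = fV + V²/R  →  V² + fR·V − fR·V_g = 0
With fR = 1.15×10⁻⁴ × 1469×10³ m = 169 m/s:
V = [−fR + √((fR)² + 4 fR V_g)]/2 = [−169 + √(169² + 4×169×19.7)]/2 = 17.8 m/s
Subgeostrophic (V < V_g = 19.7 m/s), as expected around a low.

17.8 m/s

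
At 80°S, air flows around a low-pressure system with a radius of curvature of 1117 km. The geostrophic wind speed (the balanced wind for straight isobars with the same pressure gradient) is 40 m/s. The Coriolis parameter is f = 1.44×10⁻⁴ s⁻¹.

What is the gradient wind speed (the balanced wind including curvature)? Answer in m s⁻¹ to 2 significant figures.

33 m s⁻¹

Around a low, centrifugal force acts outward with Coriolis, so pressure-gradient force balances both:
(1/ρ)|∂P/∂n| = fV + V²/R  →  V² + fR·V − fR·V_g = 0
With fR = 1.44×10⁻⁴ × 1117×10³ m = 161 m/s:
V = [−fR + √((fR)² + 4 fR V_g)]/2 = [−161 + √(161² + 4×161×40)]/2 = 33.2 m/s
Subgeostrophic (V < V_g = 40 m/s), as expected around a low.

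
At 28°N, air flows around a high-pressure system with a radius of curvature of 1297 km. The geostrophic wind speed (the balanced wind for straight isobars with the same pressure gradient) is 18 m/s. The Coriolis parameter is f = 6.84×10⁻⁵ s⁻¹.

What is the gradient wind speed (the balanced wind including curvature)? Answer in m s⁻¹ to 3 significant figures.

Around a high, pressure-gradient force acts outward with centrifugal, so Coriolis balances both:
fV = (1/ρ)|∂P/∂n| + V²/R  →  V² − fR·V + fR·V_g = 0
With fR = 6.84×10⁻⁵ × 1297×10³ m = 88.7 m/s:
V = [fR − √((fR)² − 4 fR V_g)]/2 = [88.7 − √(88.7² − 4×88.7×18)]/2 = 25.1 m/s
Supergeostrophic (V > V_g = 18 m/s), as expected around a high.

25.1 m s⁻¹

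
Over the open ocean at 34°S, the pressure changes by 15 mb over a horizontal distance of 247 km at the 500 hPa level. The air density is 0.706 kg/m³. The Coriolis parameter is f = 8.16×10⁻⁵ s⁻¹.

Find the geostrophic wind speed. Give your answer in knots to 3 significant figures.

Pressure gradient: |∂P/∂n| = 1500 Pa / 247000 m = 6.07×10⁻³ Pa/m
Geostrophic balance (pressure-gradient force = Coriolis force):
V_g = (1/(fρ)) |∂P/∂n| = 6.07×10⁻³ / (8.16×10⁻⁵ × 0.706) = 105 m/s
Converting: 105 m/s × 1.944 = 205 knots

205 knots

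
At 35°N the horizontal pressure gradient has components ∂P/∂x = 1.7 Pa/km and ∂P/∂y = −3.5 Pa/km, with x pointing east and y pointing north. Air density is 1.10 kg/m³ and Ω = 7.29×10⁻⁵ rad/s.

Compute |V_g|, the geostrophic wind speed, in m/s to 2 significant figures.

Coriolis parameter at 35°N:
f = 2Ω sin φ = 2 × 7.29×10⁻⁵ × sin 35° = 8.36×10⁻⁵ s⁻¹
Component geostrophic relations (x east, y north):
u_g = −(1/(fρ)) ∂P/∂y,  v_g = (1/(fρ)) ∂P/∂x
u_g = −(−3.5×10⁻³)/(8.36×10⁻⁵ × 1.10) = 38.0 m/s;  v_g = (1.7×10⁻³)/(8.36×10⁻⁵ × 1.10) = 18.5 m/s
|V_g| = √(u_g² + v_g²) = 42.3 m/s

42 m/s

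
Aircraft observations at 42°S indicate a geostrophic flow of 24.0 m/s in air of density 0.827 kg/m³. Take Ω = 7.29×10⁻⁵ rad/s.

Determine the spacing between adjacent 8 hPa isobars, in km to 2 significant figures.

Coriolis parameter at 42°S:
f = 2Ω sin φ = 2 × 7.29×10⁻⁵ × sin 42° = 9.76×10⁻⁵ s⁻¹
Geostrophic balance rearranged: |∂P/∂n| = f ρ V_g
|∂P/∂n| = 9.76×10⁻⁵ × 0.827 × 24.0 = 1.94×10⁻³ Pa/m
Isobar spacing: Δn = ΔP/|∂P/∂n| = 800 Pa / 1.94×10⁻³ Pa/m = 413147 m ≈ 410 km

410 km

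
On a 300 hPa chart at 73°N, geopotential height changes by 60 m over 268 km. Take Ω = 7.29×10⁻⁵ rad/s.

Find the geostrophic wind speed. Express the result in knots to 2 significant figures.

31 knots

Coriolis parameter at 73°N:
f = 2Ω sin φ = 2 × 7.29×10⁻⁵ × sin 73° = 1.39×10⁻⁴ s⁻¹
Height gradient: |∂Z/∂n| = 60 m / 268000 m = 2.24×10⁻⁴
On a pressure surface, geostrophic balance gives V_g = (g/f)|∂Z/∂n|:
V_g = 9.81 × 2.24×10⁻⁴ / 1.39×10⁻⁴ = 15.8 m/s
Converting: 15.8 m/s × 1.944 = 31 knots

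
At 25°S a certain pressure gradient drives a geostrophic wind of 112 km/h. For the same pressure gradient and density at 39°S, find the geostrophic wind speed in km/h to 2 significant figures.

With the same pressure gradient and density, V_g ∝ 1/f ∝ 1/sin φ.
V₂ = V₁ · sin φ₁ / sin φ₂ = 112 × sin 25° / sin 39°
V₂ = 112 × 0.4226/0.6293 = 75 km/h

75 km/h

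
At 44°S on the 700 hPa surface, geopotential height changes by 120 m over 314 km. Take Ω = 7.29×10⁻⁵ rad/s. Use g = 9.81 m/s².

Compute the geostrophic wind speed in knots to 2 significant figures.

72 knots

Coriolis parameter at 44°S:
f = 2Ω sin φ = 2 × 7.29×10⁻⁵ × sin 44° = 1.01×10⁻⁴ s⁻¹
Height gradient: |∂Z/∂n| = 120 m / 314000 m = 3.82×10⁻⁴
On a pressure surface, geostrophic balance gives V_g = (g/f)|∂Z/∂n|:
V_g = 9.81 × 3.82×10⁻⁴ / 1.01×10⁻⁴ = 37.0 m/s
Converting: 37.0 m/s × 1.944 = 72 knots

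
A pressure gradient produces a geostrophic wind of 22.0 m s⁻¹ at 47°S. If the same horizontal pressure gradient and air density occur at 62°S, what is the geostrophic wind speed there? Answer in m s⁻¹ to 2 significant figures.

18 m s⁻¹

With the same pressure gradient and density, V_g ∝ 1/f ∝ 1/sin φ.
V₂ = V₁ · sin φ₁ / sin φ₂ = 22.0 × sin 47° / sin 62°
V₂ = 22.0 × 0.7314/0.8829 = 18 m s⁻¹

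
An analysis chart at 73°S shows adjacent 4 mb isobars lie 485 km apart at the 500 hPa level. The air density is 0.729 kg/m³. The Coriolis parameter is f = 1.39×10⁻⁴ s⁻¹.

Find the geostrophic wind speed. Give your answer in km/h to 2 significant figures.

29 km/h

Pressure gradient: |∂P/∂n| = 400 Pa / 485000 m = 8.25×10⁻⁴ Pa/m
Geostrophic balance (pressure-gradient force = Coriolis force):
V_g = (1/(fρ)) |∂P/∂n| = 8.25×10⁻⁴ / (1.39×10⁻⁴ × 0.729) = 8.14 m/s
Converting: 8.14 m/s × 3.6 = 29 km/h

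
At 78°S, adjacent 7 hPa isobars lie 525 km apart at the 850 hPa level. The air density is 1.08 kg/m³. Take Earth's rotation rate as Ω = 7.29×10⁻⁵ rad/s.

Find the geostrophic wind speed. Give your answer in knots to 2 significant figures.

Coriolis parameter at 78°S:
f = 2Ω sin φ = 2 × 7.29×10⁻⁵ × sin 78° = 1.43×10⁻⁴ s⁻¹
Pressure gradient: |∂P/∂n| = 700 Pa / 525000 m = 1.33×10⁻³ Pa/m
Geostrophic balance (pressure-gradient force = Coriolis force):
V_g = (1/(fρ)) |∂P/∂n| = 1.33×10⁻³ / (1.43×10⁻⁴ × 1.08) = 8.66 m/s
Converting: 8.66 m/s × 1.944 = 17 knots

17 knots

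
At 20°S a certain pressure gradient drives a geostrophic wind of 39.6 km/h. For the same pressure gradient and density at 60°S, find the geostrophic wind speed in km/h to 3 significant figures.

With the same pressure gradient and density, V_g ∝ 1/f ∝ 1/sin φ.
V₂ = V₁ · sin φ₁ / sin φ₂ = 39.6 × sin 20° / sin 60°
V₂ = 39.6 × 0.3420/0.8660 = 15.6 km/h

15.6 km/h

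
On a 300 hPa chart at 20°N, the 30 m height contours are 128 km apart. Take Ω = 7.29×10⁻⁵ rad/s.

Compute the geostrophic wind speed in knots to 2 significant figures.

Coriolis parameter at 20°N:
f = 2Ω sin φ = 2 × 7.29×10⁻⁵ × sin 20° = 4.99×10⁻⁵ s⁻¹
Height gradient: |∂Z/∂n| = 30 m / 128000 m = 2.34×10⁻⁴
On a pressure surface, geostrophic balance gives V_g = (g/f)|∂Z/∂n|:
V_g = 9.81 × 2.34×10⁻⁴ / 4.99×10⁻⁵ = 46.1 m/s
Converting: 46.1 m/s × 1.944 = 90 knots

90 knots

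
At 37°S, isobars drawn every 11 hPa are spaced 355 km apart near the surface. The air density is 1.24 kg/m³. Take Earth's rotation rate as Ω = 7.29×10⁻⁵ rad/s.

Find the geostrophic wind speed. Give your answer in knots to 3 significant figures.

55.4 knots

Coriolis parameter at 37°S:
f = 2Ω sin φ = 2 × 7.29×10⁻⁵ × sin 37° = 8.77×10⁻⁵ s⁻¹
Pressure gradient: |∂P/∂n| = 1100 Pa / 355000 m = 3.10×10⁻³ Pa/m
Geostrophic balance (pressure-gradient force = Coriolis force):
V_g = (1/(fρ)) |∂P/∂n| = 3.10×10⁻³ / (8.77×10⁻⁵ × 1.24) = 28.5 m/s
Converting: 28.5 m/s × 1.944 = 55.4 knots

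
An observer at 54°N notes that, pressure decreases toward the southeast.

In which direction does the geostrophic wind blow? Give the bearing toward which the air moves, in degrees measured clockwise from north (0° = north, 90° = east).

225°

The pressure-gradient force points toward the southeast (bearing 135°).
Geostrophic balance: in the Northern Hemisphere the Coriolis force deflects motion to the right, so the geostrophic wind blows 90° to the right of the pressure-gradient force (low pressure on the left).
Rotating 135° by 90° clockwise gives 225° — the wind blows toward the southwest.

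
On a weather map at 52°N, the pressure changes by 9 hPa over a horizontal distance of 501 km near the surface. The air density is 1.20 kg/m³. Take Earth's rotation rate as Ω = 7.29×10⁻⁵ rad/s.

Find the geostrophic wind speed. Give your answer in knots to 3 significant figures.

25.3 knots

Coriolis parameter at 52°N:
f = 2Ω sin φ = 2 × 7.29×10⁻⁵ × sin 52° = 1.15×10⁻⁴ s⁻¹
Pressure gradient: |∂P/∂n| = 900 Pa / 501000 m = 1.80×10⁻³ Pa/m
Geostrophic balance (pressure-gradient force = Coriolis force):
V_g = (1/(fρ)) |∂P/∂n| = 1.80×10⁻³ / (1.15×10⁻⁴ × 1.20) = 13.0 m/s
Converting: 13.0 m/s × 1.944 = 25.3 knots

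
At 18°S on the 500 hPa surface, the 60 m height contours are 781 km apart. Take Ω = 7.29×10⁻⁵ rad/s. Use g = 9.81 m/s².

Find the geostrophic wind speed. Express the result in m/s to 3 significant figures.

16.7 m/s

Coriolis parameter at 18°S:
f = 2Ω sin φ = 2 × 7.29×10⁻⁵ × sin 18° = 4.51×10⁻⁵ s⁻¹
Height gradient: |∂Z/∂n| = 60 m / 781000 m = 7.68×10⁻⁵
On a pressure surface, geostrophic balance gives V_g = (g/f)|∂Z/∂n|:
V_g = 9.81 × 7.68×10⁻⁵ / 4.51×10⁻⁵ = 16.7 m/s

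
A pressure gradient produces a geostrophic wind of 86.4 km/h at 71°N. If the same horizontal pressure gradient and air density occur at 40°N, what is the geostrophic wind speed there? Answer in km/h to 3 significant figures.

With the same pressure gradient and density, V_g ∝ 1/f ∝ 1/sin φ.
V₂ = V₁ · sin φ₁ / sin φ₂ = 86.4 × sin 71° / sin 40°
V₂ = 86.4 × 0.9455/0.6428 = 127 km/h

127 km/h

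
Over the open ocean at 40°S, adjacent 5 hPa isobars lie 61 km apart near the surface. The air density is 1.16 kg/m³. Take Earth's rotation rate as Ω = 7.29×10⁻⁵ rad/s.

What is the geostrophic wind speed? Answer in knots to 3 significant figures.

147 knots

Coriolis parameter at 40°S:
f = 2Ω sin φ = 2 × 7.29×10⁻⁵ × sin 40° = 9.37×10⁻⁵ s⁻¹
Pressure gradient: |∂P/∂n| = 500 Pa / 61000 m = 8.20×10⁻³ Pa/m
Geostrophic balance (pressure-gradient force = Coriolis force):
V_g = (1/(fρ)) |∂P/∂n| = 8.20×10⁻³ / (9.37×10⁻⁵ × 1.16) = 75.4 m/s
Converting: 75.4 m/s × 1.944 = 147 knots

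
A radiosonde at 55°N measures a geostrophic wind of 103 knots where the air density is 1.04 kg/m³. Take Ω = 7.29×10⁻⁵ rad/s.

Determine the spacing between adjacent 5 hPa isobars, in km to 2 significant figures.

Coriolis parameter at 55°N:
f = 2Ω sin φ = 2 × 7.29×10⁻⁵ × sin 55° = 1.19×10⁻⁴ s⁻¹
Wind speed in SI: 103 knots = 53.0 m/s
Geostrophic balance rearranged: |∂P/∂n| = f ρ V_g
|∂P/∂n| = 1.19×10⁻⁴ × 1.04 × 53.0 = 6.58×10⁻³ Pa/m
Isobar spacing: Δn = ΔP/|∂P/∂n| = 500 Pa / 6.58×10⁻³ Pa/m = 75970 m ≈ 76 km

76 km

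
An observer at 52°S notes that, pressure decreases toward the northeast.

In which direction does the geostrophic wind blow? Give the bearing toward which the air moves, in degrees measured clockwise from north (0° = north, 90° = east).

315°

The pressure-gradient force points toward the northeast (bearing 045°).
Geostrophic balance: in the Southern Hemisphere the Coriolis force deflects motion to the left, so the geostrophic wind blows 90° to the left of the pressure-gradient force (low pressure on the right).
Rotating 045° by 90° counterclockwise gives 315° — the wind blows toward the northwest.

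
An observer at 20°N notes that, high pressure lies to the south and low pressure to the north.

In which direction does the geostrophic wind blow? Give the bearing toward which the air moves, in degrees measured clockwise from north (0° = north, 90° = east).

The pressure-gradient force points toward the north (bearing 000°).
Geostrophic balance: in the Northern Hemisphere the Coriolis force deflects motion to the right, so the geostrophic wind blows 90° to the right of the pressure-gradient force (low pressure on the left).
Rotating 000° by 90° clockwise gives 090° — the wind blows toward the east.

090°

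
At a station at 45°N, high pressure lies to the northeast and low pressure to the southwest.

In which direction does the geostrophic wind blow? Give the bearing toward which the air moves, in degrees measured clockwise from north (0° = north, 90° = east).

The pressure-gradient force points toward the southwest (bearing 225°).
Geostrophic balance: in the Northern Hemisphere the Coriolis force deflects motion to the right, so the geostrophic wind blows 90° to the right of the pressure-gradient force (low pressure on the left).
Rotating 225° by 90° clockwise gives 315° — the wind blows toward the northwest.

315°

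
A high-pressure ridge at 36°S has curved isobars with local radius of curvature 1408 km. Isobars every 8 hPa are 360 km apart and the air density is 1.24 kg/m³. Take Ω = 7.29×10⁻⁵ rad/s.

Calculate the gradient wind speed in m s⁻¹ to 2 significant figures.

27 m s⁻¹

Coriolis parameter at 36°S:
f = 2Ω sin φ = 2 × 7.29×10⁻⁵ × sin 36° = 8.57×10⁻⁵ s⁻¹
Pressure gradient: |∂P/∂n| = 800 Pa / 360000 m = 2.22×10⁻³ Pa/m
Geostrophic speed: V_g = |∂P/∂n|/(fρ) = 2.22×10⁻³/(8.57×10⁻⁵ × 1.24) = 20.9 m/s
Around a high, pressure-gradient force acts outward with centrifugal, so Coriolis balances both:
fV = (1/ρ)|∂P/∂n| + V²/R  →  V² − fR·V + fR·V_g = 0
With fR = 8.57×10⁻⁵ × 1408×10³ m = 121 m/s:
V = [fR − √((fR)² − 4 fR V_g)]/2 = [121 − √(121² − 4×121×20.9)]/2 = 26.9 m/s
Supergeostrophic (V > V_g = 20.9 m/s), as expected around a high.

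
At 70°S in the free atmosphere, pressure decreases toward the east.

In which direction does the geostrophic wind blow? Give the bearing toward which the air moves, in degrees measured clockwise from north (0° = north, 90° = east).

The pressure-gradient force points toward the east (bearing 090°).
Geostrophic balance: in the Southern Hemisphere the Coriolis force deflects motion to the left, so the geostrophic wind blows 90° to the left of the pressure-gradient force (low pressure on the right).
Rotating 090° by 90° counterclockwise gives 000° — the wind blows toward the north.

000°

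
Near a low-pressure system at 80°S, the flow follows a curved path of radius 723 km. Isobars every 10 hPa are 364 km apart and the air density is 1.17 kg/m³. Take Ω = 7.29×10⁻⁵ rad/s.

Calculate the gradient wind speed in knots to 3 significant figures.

27.9 knots

Coriolis parameter at 80°S:
f = 2Ω sin φ = 2 × 7.29×10⁻⁵ × sin 80° = 1.44×10⁻⁴ s⁻¹
Pressure gradient: |∂P/∂n| = 1000 Pa / 364000 m = 2.75×10⁻³ Pa/m
Geostrophic speed: V_g = |∂P/∂n|/(fρ) = 2.75×10⁻³/(1.44×10⁻⁴ × 1.17) = 16.4 m/s
Around a low, centrifugal force acts outward with Coriolis, so pressure-gradient force balances both:
(1/ρ)|∂P/∂n| = fV + V²/R  →  V² + fR·V − fR·V_g = 0
With fR = 1.44×10⁻⁴ × 723×10³ m = 104 m/s:
V = [−fR + √((fR)² + 4 fR V_g)]/2 = [−104 + √(104² + 4×104×16.4)]/2 = 14.4 m/s
Subgeostrophic (V < V_g = 16.4 m/s), as expected around a low.
Converting: 14.4 m/s × 1.944 = 27.9 knots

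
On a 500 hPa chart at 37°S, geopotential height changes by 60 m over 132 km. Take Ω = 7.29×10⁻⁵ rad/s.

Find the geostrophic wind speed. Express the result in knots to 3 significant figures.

Coriolis parameter at 37°S:
f = 2Ω sin φ = 2 × 7.29×10⁻⁵ × sin 37° = 8.77×10⁻⁵ s⁻¹
Height gradient: |∂Z/∂n| = 60 m / 132000 m = 4.55×10⁻⁴
On a pressure surface, geostrophic balance gives V_g = (g/f)|∂Z/∂n|:
V_g = 9.81 × 4.55×10⁻⁴ / 8.77×10⁻⁵ = 50.8 m/s
Converting: 50.8 m/s × 1.944 = 98.8 knots

98.8 knots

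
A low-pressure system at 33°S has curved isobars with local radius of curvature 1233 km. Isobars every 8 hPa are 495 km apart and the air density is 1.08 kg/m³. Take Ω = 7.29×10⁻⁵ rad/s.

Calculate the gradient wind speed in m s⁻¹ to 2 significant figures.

Coriolis parameter at 33°S:
f = 2Ω sin φ = 2 × 7.29×10⁻⁵ × sin 33° = 7.94×10⁻⁵ s⁻¹
Pressure gradient: |∂P/∂n| = 800 Pa / 495000 m = 1.62×10⁻³ Pa/m
Geostrophic speed: V_g = |∂P/∂n|/(fρ) = 1.62×10⁻³/(7.94×10⁻⁵ × 1.08) = 18.8 m/s
Around a low, centrifugal force acts outward with Coriolis, so pressure-gradient force balances both:
(1/ρ)|∂P/∂n| = fV + V²/R  →  V² + fR·V − fR·V_g = 0
With fR = 7.94×10⁻⁵ × 1233×10³ m = 97.9 m/s:
V = [−fR + √((fR)² + 4 fR V_g)]/2 = [−97.9 + √(97.9² + 4×97.9×18.8)]/2 = 16.2 m/s
Subgeostrophic (V < V_g = 18.8 m/s), as expected around a low.

16 m s⁻¹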